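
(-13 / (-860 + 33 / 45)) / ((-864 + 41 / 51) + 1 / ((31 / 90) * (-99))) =-3391245 / 193494217817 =-0.00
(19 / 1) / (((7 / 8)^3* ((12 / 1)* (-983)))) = -2432 / 1011507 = -0.00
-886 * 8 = -7088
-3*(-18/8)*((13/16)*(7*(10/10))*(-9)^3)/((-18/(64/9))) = 22113/2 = 11056.50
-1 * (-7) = 7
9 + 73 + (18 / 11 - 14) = 766 / 11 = 69.64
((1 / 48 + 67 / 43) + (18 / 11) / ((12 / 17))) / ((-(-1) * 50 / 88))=88481 / 12900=6.86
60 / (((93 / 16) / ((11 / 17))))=6.68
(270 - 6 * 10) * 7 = 1470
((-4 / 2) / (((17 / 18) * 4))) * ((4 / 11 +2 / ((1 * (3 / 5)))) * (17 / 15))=-122 / 55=-2.22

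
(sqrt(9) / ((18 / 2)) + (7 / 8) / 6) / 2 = 23 / 96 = 0.24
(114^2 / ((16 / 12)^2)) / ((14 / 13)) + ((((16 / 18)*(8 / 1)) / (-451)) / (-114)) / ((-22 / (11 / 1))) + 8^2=88777915375 / 12956328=6852.09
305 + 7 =312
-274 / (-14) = 137 / 7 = 19.57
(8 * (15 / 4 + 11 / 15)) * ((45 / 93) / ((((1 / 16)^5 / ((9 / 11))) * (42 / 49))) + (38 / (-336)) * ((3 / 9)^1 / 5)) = 111952368330749 / 6444900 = 17370691.30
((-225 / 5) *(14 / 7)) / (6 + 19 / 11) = -198 / 17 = -11.65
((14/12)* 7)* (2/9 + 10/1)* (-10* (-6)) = 45080/9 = 5008.89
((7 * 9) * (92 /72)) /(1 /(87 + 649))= 59248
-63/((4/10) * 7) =-45/2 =-22.50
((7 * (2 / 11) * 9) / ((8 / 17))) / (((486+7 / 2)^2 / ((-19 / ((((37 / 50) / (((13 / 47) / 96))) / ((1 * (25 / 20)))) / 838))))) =-4618375125 / 586688572448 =-0.01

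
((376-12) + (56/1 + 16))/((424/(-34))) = -1853/53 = -34.96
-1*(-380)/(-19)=-20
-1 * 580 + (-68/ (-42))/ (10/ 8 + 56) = -2789084/ 4809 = -579.97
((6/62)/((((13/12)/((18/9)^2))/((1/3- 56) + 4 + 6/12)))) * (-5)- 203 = -44969/403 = -111.59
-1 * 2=-2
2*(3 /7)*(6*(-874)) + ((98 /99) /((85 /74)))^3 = -18746251900761944 /4171194113625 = -4494.22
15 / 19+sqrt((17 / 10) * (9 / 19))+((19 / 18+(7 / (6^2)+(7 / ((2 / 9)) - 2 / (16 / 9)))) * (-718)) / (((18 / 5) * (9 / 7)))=-60390235 / 12312+3 * sqrt(3230) / 190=-4904.09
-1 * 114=-114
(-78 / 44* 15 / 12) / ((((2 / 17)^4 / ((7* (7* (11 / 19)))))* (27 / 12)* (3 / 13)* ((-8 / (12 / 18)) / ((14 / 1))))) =24207309035 / 32832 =737308.39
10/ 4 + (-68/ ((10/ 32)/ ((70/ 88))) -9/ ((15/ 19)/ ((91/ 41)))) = -883479/ 4510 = -195.89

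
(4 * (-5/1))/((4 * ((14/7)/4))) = -10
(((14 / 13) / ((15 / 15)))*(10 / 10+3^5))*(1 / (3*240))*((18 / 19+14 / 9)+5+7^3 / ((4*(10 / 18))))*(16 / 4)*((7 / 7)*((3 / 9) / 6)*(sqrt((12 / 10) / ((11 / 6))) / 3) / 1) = 236360299*sqrt(55) / 495173250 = 3.54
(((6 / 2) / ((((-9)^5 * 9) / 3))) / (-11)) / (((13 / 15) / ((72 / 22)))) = 20 / 3440151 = 0.00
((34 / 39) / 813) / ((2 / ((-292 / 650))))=-2482 / 10304775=-0.00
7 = 7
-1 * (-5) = 5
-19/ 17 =-1.12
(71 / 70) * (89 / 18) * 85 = 107423 / 252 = 426.28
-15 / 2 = -7.50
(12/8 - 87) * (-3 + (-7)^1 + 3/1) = 1197/2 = 598.50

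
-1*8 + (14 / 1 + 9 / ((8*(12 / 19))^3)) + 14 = 1972939 / 98304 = 20.07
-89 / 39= -2.28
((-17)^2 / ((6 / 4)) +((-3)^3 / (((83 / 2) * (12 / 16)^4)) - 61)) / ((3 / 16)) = 516368 / 747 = 691.26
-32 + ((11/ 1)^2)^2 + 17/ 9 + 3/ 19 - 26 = 2494043/ 171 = 14585.05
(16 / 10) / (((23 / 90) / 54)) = 7776 / 23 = 338.09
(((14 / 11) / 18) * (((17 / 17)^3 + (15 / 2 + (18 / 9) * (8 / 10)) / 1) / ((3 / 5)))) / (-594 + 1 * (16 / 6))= -707 / 351252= -0.00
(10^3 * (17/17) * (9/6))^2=2250000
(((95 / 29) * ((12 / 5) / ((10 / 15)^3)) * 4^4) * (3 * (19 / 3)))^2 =14008911151104 / 841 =16657444888.35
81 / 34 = 2.38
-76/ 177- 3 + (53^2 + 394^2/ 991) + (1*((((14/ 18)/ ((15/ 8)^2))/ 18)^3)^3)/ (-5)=192096870785965100915562742406058103573639317494/ 64849032837500557900188880753726959228515625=2962.22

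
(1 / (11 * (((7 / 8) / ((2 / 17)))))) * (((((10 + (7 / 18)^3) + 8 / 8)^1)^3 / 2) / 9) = 268273726087375 / 292108849978176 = 0.92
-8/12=-2/3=-0.67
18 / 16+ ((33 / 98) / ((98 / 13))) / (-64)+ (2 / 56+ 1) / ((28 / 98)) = 2919187 / 614656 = 4.75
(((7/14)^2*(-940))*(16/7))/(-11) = 3760/77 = 48.83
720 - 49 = 671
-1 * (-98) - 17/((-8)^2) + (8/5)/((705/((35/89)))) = 392473559/4015680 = 97.74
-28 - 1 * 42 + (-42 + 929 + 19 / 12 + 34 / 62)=304717 / 372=819.13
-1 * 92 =-92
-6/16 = -3/8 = -0.38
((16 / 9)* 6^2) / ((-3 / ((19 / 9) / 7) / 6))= -2432 / 63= -38.60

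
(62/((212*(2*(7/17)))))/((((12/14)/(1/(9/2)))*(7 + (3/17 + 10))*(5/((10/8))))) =8959/6685632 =0.00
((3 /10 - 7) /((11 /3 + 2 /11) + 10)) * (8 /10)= -0.39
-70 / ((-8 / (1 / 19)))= 35 / 76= 0.46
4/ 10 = 2/ 5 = 0.40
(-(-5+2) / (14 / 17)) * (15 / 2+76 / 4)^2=143259 / 56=2558.20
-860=-860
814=814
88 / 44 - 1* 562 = -560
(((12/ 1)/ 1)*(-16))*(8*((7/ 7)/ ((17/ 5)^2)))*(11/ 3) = -140800/ 289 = -487.20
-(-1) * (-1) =-1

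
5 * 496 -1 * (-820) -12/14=23094/7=3299.14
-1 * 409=-409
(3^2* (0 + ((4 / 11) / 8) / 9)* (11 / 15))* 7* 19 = 133 / 30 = 4.43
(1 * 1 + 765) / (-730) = -1.05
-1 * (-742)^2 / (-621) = 550564 / 621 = 886.58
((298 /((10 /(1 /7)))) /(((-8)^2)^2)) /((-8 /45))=-1341 /229376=-0.01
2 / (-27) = -2 / 27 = -0.07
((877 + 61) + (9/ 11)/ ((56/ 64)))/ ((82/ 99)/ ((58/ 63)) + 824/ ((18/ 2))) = 18869778/ 1858073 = 10.16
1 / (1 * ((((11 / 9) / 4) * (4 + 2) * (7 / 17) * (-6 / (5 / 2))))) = -85 / 154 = -0.55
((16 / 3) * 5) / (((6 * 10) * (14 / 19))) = 38 / 63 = 0.60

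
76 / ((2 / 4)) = 152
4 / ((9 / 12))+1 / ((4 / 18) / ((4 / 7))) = 166 / 21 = 7.90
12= 12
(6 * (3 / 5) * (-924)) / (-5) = 16632 / 25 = 665.28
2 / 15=0.13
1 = 1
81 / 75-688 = -17173 / 25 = -686.92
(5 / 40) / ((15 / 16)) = 2 / 15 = 0.13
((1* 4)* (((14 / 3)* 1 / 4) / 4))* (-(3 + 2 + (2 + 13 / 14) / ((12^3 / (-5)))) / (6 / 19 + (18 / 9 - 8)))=2294345 / 2239488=1.02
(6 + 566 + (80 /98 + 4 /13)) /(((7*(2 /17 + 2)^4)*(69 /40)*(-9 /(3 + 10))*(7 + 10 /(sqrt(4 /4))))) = -1121023775 /5590050732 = -0.20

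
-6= -6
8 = 8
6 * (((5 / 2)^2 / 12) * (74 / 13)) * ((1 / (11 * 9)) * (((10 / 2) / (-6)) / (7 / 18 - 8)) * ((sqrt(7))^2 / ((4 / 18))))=0.62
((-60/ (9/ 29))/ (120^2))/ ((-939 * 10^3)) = 29/ 2028240000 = 0.00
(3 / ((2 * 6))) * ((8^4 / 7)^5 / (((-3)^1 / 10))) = -2882303761517117440 / 50421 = -57164748051746.64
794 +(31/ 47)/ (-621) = 23174447/ 29187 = 794.00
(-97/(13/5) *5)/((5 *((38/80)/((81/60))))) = -106.03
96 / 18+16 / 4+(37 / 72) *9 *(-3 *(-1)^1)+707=17525 / 24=730.21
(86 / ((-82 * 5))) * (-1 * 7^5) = 722701 / 205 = 3525.37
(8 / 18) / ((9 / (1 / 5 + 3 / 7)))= 88 / 2835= 0.03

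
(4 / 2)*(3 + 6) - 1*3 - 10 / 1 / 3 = 35 / 3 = 11.67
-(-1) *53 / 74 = 53 / 74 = 0.72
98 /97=1.01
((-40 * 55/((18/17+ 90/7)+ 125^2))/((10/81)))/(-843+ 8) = 424116/310792177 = 0.00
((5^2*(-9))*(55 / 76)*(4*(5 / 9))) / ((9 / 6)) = -241.23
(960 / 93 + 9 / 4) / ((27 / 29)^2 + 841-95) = 1311119 / 77886260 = 0.02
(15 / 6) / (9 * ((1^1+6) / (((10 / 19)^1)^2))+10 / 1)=250 / 23743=0.01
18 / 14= 9 / 7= 1.29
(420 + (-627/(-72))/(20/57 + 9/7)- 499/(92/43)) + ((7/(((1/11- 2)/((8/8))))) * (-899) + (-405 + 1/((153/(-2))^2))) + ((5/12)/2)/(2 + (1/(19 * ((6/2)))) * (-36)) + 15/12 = 225589166289613/73128592368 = 3084.83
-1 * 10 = -10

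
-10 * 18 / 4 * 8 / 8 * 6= -270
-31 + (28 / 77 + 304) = 3007 / 11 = 273.36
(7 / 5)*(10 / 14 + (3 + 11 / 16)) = 6.16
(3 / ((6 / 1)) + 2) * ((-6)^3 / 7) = -540 / 7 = -77.14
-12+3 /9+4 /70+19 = 776 /105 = 7.39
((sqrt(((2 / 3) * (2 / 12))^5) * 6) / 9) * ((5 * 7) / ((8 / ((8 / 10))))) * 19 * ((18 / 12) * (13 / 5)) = 1729 / 2430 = 0.71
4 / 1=4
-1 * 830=-830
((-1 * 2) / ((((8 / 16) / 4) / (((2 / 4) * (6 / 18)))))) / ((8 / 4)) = -4 / 3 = -1.33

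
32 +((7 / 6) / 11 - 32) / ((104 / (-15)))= 83741 / 2288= 36.60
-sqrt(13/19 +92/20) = -sqrt(47690)/95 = -2.30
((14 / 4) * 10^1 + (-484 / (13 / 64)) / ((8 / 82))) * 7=-2219343 / 13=-170718.69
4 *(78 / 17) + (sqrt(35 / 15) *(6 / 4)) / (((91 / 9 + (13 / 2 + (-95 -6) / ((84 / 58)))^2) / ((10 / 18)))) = 245 *sqrt(21) / 3536086 + 312 / 17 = 18.35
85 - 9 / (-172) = 85.05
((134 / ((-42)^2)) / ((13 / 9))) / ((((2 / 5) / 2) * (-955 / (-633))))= 42411 / 243334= 0.17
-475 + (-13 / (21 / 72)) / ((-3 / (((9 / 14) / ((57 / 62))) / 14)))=-3090739 / 6517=-474.26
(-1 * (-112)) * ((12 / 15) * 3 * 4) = 5376 / 5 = 1075.20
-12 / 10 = -6 / 5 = -1.20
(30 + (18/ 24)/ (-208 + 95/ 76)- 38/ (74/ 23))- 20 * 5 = -2503440/ 30599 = -81.81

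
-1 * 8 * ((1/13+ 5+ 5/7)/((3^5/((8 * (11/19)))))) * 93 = -11501248/140049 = -82.12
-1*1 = -1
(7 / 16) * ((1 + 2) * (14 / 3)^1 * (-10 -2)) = -73.50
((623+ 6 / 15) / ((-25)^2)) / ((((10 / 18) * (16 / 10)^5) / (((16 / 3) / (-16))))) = -0.06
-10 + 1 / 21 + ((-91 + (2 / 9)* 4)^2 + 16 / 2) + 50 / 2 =8143.06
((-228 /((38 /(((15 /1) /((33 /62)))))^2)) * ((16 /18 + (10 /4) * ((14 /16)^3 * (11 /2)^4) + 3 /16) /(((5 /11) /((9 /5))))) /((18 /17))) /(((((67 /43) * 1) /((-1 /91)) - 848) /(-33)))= -158863109604505 /6624534528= -23981.02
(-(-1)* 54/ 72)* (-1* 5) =-15/ 4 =-3.75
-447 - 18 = -465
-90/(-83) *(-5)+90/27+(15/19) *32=23.17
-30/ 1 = -30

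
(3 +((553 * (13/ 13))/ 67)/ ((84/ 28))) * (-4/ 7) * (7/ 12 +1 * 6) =-91324/ 4221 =-21.64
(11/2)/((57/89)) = 979/114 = 8.59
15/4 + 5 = 35/4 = 8.75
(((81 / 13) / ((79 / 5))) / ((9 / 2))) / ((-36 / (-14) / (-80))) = -2.73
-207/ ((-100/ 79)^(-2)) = -331.68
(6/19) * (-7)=-42/19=-2.21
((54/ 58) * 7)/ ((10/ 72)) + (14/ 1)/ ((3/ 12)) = 14924/ 145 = 102.92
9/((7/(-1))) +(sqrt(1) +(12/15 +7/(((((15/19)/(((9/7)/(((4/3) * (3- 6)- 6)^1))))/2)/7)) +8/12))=-7759/525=-14.78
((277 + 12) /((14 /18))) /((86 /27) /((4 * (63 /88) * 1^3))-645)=-632043 /1095253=-0.58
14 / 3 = 4.67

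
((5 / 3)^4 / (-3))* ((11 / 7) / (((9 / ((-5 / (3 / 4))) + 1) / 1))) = 137500 / 11907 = 11.55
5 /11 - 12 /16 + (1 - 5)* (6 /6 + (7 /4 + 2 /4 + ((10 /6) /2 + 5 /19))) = -17.68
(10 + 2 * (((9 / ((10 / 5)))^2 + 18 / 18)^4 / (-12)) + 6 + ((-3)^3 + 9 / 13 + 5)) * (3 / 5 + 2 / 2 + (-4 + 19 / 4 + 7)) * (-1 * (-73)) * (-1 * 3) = 9265126301959 / 133120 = 69599806.96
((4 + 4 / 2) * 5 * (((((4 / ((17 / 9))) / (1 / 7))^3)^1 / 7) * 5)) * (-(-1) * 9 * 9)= 27776649600 / 4913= 5653704.38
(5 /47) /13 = 5 /611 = 0.01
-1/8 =-0.12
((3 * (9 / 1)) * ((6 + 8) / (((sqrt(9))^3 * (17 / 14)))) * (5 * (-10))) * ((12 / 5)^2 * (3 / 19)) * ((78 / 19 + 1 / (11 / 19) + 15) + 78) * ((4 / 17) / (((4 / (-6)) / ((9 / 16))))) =10287.08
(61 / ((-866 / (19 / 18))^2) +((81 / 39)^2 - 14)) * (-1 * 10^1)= 1988819706895 / 20532295368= 96.86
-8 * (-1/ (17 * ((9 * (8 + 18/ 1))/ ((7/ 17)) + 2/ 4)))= 112/ 135371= 0.00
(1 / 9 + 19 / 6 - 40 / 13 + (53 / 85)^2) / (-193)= -996881 / 326295450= -0.00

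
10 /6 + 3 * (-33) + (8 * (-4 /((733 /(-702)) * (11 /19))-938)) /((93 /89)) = -1806640860 /249953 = -7227.92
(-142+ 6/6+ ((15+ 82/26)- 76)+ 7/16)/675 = -41269/140400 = -0.29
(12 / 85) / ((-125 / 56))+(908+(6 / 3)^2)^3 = 8059599359328 / 10625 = 758550527.94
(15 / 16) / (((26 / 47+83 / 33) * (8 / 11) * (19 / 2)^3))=255915 / 522271696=0.00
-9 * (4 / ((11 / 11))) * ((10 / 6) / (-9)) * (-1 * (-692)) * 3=13840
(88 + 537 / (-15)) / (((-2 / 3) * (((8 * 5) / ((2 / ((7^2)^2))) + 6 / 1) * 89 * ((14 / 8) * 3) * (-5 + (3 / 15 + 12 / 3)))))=261 / 59840396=0.00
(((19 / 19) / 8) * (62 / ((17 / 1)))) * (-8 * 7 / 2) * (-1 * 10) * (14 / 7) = 255.29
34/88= 17/44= 0.39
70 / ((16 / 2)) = 35 / 4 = 8.75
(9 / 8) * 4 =9 / 2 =4.50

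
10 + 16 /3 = 46 /3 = 15.33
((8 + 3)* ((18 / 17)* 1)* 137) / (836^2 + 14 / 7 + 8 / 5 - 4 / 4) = 15070 / 6600709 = 0.00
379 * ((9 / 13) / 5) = 3411 / 65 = 52.48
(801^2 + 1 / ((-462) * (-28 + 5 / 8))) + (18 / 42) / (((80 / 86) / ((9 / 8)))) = 10386553348307 / 16188480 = 641601.52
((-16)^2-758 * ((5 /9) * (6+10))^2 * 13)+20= -63043244 /81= -778311.65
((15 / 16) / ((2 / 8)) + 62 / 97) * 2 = 1703 / 194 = 8.78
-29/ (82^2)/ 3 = -29/ 20172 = -0.00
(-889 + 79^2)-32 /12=16048 /3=5349.33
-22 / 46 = -11 / 23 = -0.48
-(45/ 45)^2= -1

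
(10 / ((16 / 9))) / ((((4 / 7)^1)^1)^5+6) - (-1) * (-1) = -58613 / 814928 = -0.07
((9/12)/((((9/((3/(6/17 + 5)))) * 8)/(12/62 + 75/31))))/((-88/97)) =-133569/7943936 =-0.02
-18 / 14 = -9 / 7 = -1.29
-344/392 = -43/49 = -0.88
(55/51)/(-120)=-11/1224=-0.01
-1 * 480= -480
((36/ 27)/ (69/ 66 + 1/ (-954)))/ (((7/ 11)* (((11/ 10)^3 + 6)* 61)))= 1923900/ 428856169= 0.00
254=254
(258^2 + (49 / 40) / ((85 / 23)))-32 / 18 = 2036814143 / 30600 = 66562.55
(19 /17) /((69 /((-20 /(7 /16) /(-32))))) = 190 /8211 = 0.02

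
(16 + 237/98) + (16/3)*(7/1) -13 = 12569/294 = 42.75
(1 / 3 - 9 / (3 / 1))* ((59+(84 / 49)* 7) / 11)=-568 / 33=-17.21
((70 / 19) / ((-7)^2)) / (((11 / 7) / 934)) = 44.69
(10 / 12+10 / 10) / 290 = 11 / 1740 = 0.01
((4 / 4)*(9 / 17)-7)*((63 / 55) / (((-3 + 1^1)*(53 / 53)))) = 63 / 17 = 3.71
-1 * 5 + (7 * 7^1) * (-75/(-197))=2690/197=13.65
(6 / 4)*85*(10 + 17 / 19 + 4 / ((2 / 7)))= 120615 / 38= 3174.08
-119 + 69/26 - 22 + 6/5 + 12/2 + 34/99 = -1683431/12870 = -130.80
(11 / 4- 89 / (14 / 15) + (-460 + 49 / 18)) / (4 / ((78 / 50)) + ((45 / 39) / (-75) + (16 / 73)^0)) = -9007115 / 58128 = -154.95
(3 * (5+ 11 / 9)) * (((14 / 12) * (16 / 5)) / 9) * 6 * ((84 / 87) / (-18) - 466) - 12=-152669780 / 7047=-21664.51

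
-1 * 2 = -2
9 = 9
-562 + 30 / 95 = -10672 / 19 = -561.68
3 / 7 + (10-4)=6.43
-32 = -32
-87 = -87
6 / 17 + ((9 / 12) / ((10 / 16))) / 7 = 312 / 595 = 0.52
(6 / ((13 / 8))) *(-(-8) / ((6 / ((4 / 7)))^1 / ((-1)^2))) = 256 / 91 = 2.81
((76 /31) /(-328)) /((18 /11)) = -209 /45756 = -0.00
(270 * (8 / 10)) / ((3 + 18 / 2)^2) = 1.50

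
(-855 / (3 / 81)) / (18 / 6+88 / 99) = -41553 / 7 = -5936.14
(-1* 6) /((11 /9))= -54 /11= -4.91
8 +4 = 12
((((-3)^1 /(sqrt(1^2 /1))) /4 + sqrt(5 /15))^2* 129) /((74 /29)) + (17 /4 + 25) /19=1053431 /22496 - 3741* sqrt(3) /148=3.05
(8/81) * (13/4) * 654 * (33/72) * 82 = 639067/81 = 7889.72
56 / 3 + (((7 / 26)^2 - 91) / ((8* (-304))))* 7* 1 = 93356599 / 4932096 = 18.93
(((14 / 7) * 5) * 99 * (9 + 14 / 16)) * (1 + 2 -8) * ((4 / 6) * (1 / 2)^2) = -65175 / 8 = -8146.88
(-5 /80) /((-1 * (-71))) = -1 /1136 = -0.00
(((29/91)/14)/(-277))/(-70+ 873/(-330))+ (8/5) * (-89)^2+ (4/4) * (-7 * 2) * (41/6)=266024036964496/21150059385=12577.93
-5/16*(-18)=45/8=5.62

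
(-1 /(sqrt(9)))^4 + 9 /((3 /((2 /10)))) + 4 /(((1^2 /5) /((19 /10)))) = 15638 /405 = 38.61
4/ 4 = 1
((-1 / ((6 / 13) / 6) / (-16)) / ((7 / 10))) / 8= 65 / 448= 0.15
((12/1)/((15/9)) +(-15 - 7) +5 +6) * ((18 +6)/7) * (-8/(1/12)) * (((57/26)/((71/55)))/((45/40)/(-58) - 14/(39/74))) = -19103496192/239084335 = -79.90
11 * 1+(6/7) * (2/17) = 1321/119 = 11.10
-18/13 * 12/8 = -27/13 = -2.08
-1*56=-56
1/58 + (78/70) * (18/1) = 20.07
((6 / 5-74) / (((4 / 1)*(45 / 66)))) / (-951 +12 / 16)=1144 / 40725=0.03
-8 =-8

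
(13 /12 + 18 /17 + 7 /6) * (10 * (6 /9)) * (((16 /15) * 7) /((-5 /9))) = -5040 /17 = -296.47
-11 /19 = -0.58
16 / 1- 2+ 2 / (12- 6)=14.33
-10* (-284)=2840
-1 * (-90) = 90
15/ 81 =5/ 27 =0.19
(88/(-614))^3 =-85184/28934443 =-0.00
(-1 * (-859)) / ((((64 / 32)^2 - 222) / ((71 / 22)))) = -12.72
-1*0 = 0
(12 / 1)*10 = 120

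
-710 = -710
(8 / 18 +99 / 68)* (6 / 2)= 1163 / 204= 5.70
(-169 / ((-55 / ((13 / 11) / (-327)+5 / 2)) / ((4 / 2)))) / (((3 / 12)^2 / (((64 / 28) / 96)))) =24280568 / 4154535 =5.84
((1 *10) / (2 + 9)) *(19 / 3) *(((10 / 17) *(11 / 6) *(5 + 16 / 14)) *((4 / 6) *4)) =326800 / 3213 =101.71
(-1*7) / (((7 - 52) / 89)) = 623 / 45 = 13.84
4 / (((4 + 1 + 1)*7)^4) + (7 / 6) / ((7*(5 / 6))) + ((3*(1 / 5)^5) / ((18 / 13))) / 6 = 243243271 / 1215506250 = 0.20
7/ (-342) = -7/ 342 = -0.02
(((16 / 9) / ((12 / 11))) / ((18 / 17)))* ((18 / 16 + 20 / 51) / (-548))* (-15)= 34045 / 532656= 0.06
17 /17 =1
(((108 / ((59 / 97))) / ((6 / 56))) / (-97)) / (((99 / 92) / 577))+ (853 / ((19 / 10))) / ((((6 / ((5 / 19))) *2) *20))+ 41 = -51277706551 / 5622936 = -9119.38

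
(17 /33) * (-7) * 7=-833 /33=-25.24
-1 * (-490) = 490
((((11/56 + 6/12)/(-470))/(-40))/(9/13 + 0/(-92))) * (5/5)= 169/3158400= 0.00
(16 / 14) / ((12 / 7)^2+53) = 56 / 2741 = 0.02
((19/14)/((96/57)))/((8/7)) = 361/512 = 0.71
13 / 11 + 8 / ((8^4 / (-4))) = 1653 / 1408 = 1.17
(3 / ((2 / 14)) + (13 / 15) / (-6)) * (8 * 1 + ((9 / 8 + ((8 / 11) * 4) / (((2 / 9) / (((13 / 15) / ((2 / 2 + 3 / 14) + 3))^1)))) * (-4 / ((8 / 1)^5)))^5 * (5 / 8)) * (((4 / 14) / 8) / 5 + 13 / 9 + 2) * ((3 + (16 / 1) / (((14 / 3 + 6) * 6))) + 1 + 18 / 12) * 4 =1045357031318090005376776503618169195862256332957453 / 78923474460158548090493096355785456222208000000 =13245.20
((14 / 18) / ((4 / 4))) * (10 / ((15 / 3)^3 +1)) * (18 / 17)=10 / 153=0.07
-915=-915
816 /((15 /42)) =11424 /5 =2284.80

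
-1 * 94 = -94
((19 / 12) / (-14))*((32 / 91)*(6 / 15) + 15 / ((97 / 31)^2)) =-136059019 / 719223960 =-0.19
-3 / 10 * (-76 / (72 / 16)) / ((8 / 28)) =266 / 15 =17.73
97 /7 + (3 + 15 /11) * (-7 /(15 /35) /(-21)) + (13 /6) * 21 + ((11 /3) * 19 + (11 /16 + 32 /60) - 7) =2340281 /18480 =126.64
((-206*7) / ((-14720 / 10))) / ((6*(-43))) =-721 / 189888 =-0.00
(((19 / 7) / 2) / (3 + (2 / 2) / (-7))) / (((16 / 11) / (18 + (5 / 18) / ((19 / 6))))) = 11341 / 1920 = 5.91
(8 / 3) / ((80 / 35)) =7 / 6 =1.17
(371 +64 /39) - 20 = 13753 /39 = 352.64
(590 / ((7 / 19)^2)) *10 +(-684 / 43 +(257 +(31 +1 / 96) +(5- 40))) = 8840186587 / 202272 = 43704.45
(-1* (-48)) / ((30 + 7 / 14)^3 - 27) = 384 / 226765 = 0.00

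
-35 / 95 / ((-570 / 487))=3409 / 10830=0.31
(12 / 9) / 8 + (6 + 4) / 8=17 / 12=1.42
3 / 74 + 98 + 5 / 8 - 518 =-124123 / 296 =-419.33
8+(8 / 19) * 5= 192 / 19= 10.11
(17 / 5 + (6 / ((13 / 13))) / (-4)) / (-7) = -19 / 70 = -0.27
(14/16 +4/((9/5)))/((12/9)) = 223/96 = 2.32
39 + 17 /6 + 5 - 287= -240.17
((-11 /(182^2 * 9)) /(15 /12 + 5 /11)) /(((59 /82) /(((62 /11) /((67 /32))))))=-1789568 /22095985275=-0.00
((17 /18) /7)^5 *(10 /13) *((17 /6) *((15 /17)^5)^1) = 265625 /5096958048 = 0.00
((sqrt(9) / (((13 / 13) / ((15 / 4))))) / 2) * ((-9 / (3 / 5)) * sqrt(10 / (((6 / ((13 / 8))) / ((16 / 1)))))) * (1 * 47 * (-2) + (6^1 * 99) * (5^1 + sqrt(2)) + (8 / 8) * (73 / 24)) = -5182275 * sqrt(390) / 64 - 66825 * sqrt(195) / 2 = -2065669.72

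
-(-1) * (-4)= -4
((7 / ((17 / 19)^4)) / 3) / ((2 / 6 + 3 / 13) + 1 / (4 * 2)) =94873688 / 17957015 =5.28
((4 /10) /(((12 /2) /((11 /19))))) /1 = 11 /285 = 0.04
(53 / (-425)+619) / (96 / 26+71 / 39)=112.26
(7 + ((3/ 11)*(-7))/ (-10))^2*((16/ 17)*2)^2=160174336/ 874225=183.22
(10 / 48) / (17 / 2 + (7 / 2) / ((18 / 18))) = 5 / 288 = 0.02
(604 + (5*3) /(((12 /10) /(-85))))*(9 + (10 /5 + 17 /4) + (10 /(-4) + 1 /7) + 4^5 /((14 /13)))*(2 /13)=-3535035 /52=-67981.44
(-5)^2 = 25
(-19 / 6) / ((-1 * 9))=19 / 54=0.35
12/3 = 4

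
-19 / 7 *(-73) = 1387 / 7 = 198.14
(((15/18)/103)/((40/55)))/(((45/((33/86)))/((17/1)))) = 2057/1275552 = 0.00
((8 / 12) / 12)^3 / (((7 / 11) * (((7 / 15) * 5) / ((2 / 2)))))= 11 / 95256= 0.00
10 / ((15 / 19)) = 38 / 3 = 12.67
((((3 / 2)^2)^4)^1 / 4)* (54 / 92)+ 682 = 32302075 / 47104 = 685.76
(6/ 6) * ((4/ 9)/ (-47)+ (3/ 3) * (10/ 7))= 4202/ 2961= 1.42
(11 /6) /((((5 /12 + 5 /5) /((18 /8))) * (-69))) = -33 /782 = -0.04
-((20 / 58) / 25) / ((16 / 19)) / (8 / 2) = -19 / 4640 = -0.00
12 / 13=0.92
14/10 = 7/5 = 1.40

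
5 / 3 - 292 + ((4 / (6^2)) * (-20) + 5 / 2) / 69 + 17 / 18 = -179708 / 621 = -289.38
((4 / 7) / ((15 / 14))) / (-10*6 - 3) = -8 / 945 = -0.01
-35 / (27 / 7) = -245 / 27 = -9.07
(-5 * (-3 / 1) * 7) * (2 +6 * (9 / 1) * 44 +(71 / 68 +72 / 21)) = 17010855 / 68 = 250159.63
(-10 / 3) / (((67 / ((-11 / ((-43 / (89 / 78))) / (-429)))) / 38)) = 16910 / 13146003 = 0.00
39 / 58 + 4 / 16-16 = -1749 / 116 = -15.08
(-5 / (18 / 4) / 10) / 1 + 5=44 / 9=4.89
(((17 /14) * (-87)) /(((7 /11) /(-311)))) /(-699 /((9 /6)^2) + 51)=-198.83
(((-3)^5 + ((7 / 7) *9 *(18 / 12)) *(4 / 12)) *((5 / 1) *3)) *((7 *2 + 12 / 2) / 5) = -14310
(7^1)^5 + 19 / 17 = 285738 / 17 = 16808.12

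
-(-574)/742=41/53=0.77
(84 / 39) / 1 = 28 / 13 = 2.15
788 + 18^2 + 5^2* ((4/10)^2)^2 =27816/25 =1112.64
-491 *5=-2455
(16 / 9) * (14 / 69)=0.36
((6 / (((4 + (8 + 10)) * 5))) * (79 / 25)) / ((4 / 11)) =237 / 500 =0.47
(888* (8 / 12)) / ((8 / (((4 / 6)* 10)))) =1480 / 3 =493.33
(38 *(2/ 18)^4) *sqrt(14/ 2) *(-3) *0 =0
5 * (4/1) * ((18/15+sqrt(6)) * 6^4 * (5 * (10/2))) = 777600+648000 * sqrt(6) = 2364869.35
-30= -30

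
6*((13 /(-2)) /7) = -39 /7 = -5.57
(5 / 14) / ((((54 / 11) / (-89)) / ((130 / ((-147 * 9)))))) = 318175 / 500094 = 0.64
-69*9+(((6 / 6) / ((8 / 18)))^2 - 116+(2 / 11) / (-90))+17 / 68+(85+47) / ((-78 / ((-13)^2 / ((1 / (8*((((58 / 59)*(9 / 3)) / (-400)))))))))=-1670106307 / 2336400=-714.82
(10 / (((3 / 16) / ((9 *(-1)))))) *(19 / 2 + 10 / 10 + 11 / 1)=-10320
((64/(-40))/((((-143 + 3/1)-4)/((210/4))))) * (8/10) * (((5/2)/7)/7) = 1/42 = 0.02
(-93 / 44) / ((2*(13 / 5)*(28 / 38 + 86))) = -8835 / 1885312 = -0.00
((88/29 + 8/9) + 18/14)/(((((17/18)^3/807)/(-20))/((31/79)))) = -3085604785440/78789781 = -39162.50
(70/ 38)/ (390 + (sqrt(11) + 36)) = 2982/ 689567 - 7 * sqrt(11)/ 689567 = 0.00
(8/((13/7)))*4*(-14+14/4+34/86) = -97328/559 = -174.11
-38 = -38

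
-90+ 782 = 692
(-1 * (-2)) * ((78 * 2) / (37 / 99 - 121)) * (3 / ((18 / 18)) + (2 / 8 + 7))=-158301 / 5971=-26.51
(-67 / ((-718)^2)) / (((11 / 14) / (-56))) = 13132 / 1417691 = 0.01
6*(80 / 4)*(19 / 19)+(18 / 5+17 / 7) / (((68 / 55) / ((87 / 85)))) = 5057127 / 40460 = 124.99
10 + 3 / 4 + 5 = 63 / 4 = 15.75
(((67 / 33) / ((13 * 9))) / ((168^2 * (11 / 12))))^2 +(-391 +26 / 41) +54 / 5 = -776426956549162102859 / 2045565872339109120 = -379.57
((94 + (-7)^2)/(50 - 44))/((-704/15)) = -0.51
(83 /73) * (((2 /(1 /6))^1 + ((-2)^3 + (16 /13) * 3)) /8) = 2075 /1898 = 1.09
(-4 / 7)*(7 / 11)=-4 / 11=-0.36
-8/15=-0.53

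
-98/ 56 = -7/ 4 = -1.75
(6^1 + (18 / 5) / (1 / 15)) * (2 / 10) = 12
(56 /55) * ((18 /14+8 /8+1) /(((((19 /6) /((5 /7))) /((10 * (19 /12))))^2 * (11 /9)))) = 207000 /5929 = 34.91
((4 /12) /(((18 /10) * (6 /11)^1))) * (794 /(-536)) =-21835 /43416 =-0.50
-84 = -84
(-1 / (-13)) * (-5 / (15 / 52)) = -4 / 3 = -1.33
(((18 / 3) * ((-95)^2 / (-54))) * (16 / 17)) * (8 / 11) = -1155200 / 1683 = -686.39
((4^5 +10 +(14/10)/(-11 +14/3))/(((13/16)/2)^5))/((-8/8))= -3295347212288/35272835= -93424.51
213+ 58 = 271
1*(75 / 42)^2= 3.19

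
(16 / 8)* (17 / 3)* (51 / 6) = 96.33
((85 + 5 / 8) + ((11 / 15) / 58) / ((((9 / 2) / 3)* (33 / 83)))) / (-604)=-2682439 / 18917280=-0.14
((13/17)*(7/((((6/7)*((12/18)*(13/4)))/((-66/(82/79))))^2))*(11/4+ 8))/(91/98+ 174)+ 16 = 9250627525/23033062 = 401.62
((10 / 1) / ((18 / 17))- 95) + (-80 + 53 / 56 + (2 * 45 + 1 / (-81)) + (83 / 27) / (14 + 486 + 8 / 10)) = -13242058 / 177471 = -74.62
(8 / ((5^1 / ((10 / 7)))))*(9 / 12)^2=9 / 7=1.29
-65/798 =-0.08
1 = 1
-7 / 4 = -1.75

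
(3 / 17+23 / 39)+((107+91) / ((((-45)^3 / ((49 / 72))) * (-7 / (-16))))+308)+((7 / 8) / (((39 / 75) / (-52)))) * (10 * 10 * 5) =-874846784818 / 20138625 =-43441.24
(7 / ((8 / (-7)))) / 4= -49 / 32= -1.53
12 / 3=4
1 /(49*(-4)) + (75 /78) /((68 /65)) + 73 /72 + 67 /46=583580 /172431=3.38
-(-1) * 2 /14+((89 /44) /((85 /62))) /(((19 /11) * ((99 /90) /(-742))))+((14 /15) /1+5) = -212686876 /373065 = -570.11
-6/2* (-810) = 2430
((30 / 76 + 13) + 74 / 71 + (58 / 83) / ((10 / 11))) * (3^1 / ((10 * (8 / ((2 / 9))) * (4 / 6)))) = 17025327 / 89573600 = 0.19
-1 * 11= -11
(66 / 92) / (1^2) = 33 / 46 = 0.72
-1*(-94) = 94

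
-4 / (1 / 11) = -44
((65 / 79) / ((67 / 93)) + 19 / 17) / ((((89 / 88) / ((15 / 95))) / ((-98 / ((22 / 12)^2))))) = -17216527104 / 1673736581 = -10.29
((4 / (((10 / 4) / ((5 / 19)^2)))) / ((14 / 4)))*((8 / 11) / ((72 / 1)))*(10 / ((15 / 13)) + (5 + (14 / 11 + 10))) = 65840 / 8255709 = 0.01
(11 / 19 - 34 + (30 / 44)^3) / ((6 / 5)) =-33486775 / 1213872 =-27.59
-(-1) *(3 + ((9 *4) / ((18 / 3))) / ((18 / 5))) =14 / 3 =4.67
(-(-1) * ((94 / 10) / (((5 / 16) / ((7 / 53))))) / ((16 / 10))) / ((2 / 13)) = 4277 / 265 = 16.14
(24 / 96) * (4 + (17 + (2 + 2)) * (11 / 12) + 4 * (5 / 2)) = 133 / 16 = 8.31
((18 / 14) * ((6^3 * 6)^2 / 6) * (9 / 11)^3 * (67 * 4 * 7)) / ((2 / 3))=738337358592 / 1331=554723785.57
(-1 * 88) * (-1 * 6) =528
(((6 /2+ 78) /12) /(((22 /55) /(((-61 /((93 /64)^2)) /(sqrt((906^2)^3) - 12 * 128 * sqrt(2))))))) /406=-302428815840 /187312227384804494987 - 624640 * sqrt(2) /187312227384804494987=-0.00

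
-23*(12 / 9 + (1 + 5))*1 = -506 / 3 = -168.67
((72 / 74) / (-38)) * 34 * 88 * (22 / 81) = -131648 / 6327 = -20.81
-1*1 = -1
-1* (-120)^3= 1728000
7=7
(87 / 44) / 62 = 87 / 2728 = 0.03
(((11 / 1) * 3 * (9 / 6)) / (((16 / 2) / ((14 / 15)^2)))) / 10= 539 / 1000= 0.54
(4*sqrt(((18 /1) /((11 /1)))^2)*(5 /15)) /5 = 24 /55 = 0.44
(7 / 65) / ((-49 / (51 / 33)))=-17 / 5005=-0.00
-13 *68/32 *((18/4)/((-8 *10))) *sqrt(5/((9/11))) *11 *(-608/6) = -46189 *sqrt(55)/80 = -4281.83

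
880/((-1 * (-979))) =80/89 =0.90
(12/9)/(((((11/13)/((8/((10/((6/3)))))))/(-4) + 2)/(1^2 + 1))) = 3328/2331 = 1.43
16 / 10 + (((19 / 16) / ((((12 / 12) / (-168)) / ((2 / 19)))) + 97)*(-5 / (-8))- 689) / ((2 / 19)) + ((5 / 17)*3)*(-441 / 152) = -78750113 / 12920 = -6095.21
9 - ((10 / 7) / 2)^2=416 / 49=8.49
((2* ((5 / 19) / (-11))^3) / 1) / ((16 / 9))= -1125 / 73034632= -0.00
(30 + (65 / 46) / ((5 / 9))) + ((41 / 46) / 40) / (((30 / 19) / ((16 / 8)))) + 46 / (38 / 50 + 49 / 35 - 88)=948734467 / 29614800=32.04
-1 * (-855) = 855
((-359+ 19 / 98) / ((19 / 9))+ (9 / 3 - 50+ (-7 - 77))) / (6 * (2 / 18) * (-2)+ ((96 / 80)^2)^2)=-1050729375 / 2584456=-406.56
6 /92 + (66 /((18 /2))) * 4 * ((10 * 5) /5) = 40489 /138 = 293.40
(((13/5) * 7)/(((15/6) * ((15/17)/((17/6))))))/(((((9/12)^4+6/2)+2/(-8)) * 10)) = 3366272/4415625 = 0.76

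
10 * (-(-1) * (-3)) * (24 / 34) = -360 / 17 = -21.18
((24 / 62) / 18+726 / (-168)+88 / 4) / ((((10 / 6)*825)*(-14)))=-46091 / 50127000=-0.00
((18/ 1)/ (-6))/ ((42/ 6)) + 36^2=9069/ 7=1295.57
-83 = -83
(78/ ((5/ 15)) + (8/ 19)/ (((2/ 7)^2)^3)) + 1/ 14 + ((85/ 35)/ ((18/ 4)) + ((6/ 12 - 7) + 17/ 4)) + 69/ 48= 2757355/ 2736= 1007.81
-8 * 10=-80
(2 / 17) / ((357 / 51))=2 / 119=0.02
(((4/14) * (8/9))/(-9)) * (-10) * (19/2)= 1520/567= 2.68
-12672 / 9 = -1408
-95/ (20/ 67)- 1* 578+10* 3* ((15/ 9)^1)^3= -27265/ 36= -757.36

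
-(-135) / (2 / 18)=1215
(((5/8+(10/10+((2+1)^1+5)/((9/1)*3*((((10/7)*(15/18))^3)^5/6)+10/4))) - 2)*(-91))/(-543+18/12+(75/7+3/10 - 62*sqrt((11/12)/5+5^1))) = -799842204685065579058720881/17327414364489585761846852224+3116025895704910695602277*sqrt(4665)/17327414364489585761846852224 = -0.03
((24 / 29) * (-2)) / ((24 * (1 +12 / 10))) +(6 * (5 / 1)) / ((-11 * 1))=-80 / 29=-2.76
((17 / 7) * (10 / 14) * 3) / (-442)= -15 / 1274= -0.01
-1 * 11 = -11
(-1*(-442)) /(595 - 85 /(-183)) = 2379 /3205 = 0.74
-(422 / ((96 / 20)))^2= -1113025 / 144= -7729.34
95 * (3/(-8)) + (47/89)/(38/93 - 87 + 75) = -13689219/383768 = -35.67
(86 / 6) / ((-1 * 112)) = -43 / 336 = -0.13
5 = 5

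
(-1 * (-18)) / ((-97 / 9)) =-1.67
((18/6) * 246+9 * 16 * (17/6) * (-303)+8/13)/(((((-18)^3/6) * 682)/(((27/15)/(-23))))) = -159751/11011572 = -0.01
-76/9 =-8.44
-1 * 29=-29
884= 884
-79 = -79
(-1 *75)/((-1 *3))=25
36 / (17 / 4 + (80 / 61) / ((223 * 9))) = 17629488 / 2081579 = 8.47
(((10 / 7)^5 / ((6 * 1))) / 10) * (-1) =-5000 / 50421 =-0.10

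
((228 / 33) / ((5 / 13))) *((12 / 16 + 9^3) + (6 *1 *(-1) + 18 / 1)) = 13324.53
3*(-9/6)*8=-36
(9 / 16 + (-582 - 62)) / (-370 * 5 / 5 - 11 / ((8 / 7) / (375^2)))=2059 / 4332434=0.00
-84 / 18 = -14 / 3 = -4.67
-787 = -787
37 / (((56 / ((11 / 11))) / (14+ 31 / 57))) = 30673 / 3192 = 9.61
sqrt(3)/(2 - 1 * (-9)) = 0.16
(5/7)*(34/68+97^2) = 94095/14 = 6721.07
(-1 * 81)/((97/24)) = -1944/97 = -20.04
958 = 958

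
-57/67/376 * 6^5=-55404/3149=-17.59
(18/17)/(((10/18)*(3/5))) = 54/17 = 3.18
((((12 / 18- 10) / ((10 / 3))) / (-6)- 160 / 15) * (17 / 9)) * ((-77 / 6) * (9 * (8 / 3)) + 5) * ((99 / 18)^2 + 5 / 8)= 7209683 / 40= 180242.08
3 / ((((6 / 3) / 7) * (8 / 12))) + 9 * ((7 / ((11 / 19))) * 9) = 43785 / 44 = 995.11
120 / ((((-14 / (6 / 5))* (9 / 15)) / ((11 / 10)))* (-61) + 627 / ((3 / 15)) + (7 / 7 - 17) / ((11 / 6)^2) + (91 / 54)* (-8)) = 0.03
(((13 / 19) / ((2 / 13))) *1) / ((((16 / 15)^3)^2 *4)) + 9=9.75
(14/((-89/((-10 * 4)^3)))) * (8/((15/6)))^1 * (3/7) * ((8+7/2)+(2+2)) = 19046400/89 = 214004.49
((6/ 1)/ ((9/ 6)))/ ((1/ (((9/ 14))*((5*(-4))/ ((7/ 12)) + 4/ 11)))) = -47016/ 539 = -87.23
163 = 163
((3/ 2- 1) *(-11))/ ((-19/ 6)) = 33/ 19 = 1.74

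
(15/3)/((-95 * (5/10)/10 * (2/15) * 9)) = -50/57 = -0.88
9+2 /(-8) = 35 /4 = 8.75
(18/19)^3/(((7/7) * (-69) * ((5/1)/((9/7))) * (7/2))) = -34992/38650465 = -0.00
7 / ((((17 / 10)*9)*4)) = 35 / 306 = 0.11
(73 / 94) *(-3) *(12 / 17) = -1314 / 799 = -1.64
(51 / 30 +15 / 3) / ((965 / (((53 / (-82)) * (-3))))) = 10653 / 791300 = 0.01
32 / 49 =0.65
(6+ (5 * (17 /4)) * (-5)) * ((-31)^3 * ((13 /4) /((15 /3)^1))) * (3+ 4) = 1087103381 /80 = 13588792.26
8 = 8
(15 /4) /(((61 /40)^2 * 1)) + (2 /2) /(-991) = 5942279 /3687511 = 1.61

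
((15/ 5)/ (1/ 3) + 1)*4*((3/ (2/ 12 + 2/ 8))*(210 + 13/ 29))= 60609.10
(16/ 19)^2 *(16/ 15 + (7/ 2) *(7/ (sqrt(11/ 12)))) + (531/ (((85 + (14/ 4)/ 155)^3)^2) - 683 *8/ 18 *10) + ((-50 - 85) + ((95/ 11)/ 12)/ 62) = -47094489515677871408483623129689670039/ 14857301654225899520791404601349640 + 12544 *sqrt(33)/ 3971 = -3151.64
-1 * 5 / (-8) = 5 / 8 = 0.62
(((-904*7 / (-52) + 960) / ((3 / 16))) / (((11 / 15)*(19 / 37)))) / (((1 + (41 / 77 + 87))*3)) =291364640 / 5051397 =57.68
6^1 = 6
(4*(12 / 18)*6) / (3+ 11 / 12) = 192 / 47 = 4.09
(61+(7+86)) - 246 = -92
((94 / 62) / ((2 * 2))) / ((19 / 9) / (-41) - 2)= -17343 / 93868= -0.18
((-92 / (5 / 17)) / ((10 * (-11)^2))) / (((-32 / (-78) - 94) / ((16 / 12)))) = 20332 / 5520625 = 0.00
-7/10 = -0.70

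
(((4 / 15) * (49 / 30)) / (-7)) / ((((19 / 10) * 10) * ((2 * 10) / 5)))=-7 / 8550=-0.00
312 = 312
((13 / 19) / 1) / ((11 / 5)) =65 / 209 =0.31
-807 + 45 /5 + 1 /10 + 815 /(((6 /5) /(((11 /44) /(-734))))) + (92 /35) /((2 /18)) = -477509801 /616560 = -774.47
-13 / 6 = -2.17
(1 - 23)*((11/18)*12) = -484/3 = -161.33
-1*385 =-385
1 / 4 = 0.25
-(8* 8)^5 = -1073741824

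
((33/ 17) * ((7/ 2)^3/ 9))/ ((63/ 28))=3773/ 918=4.11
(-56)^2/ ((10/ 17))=26656/ 5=5331.20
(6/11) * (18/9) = 12/11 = 1.09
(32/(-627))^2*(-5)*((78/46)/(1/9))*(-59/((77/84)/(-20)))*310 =-876515328000/11051293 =-79313.37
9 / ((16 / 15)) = 135 / 16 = 8.44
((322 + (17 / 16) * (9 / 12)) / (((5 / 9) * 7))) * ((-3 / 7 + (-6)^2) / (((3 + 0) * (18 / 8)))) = 1714697 / 3920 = 437.42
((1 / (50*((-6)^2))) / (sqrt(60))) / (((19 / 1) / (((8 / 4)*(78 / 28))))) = 13*sqrt(15) / 2394000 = 0.00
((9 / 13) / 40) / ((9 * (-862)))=-1 / 448240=-0.00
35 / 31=1.13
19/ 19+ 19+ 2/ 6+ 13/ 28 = 1747/ 84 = 20.80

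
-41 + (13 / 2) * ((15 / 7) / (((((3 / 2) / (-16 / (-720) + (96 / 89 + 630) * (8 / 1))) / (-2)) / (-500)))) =262857807113 / 5607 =46880293.76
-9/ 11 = -0.82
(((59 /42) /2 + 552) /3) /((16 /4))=46427 /1008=46.06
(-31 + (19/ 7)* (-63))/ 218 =-101/ 109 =-0.93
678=678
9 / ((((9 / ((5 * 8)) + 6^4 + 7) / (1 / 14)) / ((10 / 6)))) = 300 / 364903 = 0.00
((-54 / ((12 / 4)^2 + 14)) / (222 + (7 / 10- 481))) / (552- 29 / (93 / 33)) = 1860 / 110850593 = 0.00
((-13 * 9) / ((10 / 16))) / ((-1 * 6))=156 / 5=31.20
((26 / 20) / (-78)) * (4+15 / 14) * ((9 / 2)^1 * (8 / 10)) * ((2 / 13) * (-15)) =639 / 910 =0.70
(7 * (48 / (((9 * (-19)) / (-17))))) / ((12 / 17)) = 47.32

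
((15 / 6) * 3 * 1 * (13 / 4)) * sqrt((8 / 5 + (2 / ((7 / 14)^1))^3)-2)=39 * sqrt(1590) / 8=194.39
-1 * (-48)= 48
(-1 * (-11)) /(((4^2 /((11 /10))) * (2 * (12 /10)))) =121 /384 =0.32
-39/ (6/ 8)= -52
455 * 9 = 4095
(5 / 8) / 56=0.01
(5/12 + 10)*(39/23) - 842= -75839/92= -824.34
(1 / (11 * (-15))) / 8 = -0.00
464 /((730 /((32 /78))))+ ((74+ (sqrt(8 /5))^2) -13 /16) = 17092993 /227760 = 75.05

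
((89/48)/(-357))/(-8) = 89/137088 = 0.00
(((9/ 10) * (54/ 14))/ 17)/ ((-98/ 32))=-1944/ 29155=-0.07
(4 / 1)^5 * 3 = 3072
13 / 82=0.16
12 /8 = 3 /2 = 1.50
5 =5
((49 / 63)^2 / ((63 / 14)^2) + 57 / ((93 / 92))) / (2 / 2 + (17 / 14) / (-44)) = 7068417664 / 121831209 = 58.02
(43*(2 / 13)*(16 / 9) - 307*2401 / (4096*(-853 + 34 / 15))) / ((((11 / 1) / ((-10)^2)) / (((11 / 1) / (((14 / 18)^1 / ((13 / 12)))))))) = 261485156575 / 156807168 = 1667.56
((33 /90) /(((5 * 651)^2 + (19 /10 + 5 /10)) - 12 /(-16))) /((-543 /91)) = -286 /49312288161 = -0.00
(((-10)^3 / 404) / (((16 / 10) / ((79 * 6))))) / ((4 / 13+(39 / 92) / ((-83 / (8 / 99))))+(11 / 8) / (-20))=-9704687850000 / 3156798329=-3074.22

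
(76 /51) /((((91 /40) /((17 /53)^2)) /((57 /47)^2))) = 55969440 /564662371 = 0.10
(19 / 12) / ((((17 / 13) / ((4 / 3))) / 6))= 494 / 51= 9.69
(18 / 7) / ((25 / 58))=1044 / 175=5.97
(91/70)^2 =169/100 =1.69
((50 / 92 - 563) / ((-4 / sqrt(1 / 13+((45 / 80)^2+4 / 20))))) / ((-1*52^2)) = -0.04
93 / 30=31 / 10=3.10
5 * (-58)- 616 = -906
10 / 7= 1.43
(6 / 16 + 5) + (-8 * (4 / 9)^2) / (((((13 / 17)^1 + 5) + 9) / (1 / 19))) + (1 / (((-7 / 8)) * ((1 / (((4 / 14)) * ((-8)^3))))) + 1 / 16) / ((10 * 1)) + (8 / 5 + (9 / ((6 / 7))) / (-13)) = 180209294197 / 7874114976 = 22.89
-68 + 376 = 308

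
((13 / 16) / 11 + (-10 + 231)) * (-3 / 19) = -116727 / 3344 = -34.91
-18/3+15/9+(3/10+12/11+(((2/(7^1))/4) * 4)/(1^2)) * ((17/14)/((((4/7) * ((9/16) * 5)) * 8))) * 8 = -53128/17325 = -3.07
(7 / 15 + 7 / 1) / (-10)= -56 / 75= -0.75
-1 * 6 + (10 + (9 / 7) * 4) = 64 / 7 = 9.14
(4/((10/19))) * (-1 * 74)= -2812/5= -562.40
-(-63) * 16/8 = 126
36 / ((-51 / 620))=-7440 / 17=-437.65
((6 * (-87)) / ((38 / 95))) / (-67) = 1305 / 67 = 19.48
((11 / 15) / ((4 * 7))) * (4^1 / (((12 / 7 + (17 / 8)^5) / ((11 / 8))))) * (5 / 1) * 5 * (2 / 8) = 123904 / 6199329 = 0.02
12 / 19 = 0.63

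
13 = 13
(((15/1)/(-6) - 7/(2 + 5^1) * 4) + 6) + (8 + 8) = 31/2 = 15.50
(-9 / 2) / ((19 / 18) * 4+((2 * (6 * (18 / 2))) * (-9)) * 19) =81 / 332348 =0.00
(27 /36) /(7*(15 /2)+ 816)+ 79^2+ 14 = 7243291 /1158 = 6255.00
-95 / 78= -1.22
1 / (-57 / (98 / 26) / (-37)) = 2.45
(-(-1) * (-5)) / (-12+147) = -1 / 27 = -0.04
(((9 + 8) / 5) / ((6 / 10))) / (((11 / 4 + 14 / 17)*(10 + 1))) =1156 / 8019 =0.14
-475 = -475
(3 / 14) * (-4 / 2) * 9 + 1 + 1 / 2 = -33 / 14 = -2.36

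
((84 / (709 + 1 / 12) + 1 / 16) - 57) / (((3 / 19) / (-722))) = 53058281489 / 204216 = 259814.52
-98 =-98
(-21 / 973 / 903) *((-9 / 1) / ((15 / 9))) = 27 / 209195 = 0.00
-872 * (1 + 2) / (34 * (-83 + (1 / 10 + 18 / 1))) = 13080 / 11033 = 1.19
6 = 6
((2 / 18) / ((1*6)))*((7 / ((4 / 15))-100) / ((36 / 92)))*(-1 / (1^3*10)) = 1357 / 3888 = 0.35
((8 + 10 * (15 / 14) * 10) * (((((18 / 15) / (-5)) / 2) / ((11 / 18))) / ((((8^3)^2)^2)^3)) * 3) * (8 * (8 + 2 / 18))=-264771 / 19521819243514732783049229362790400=-0.00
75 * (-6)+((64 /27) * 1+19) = -11573 /27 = -428.63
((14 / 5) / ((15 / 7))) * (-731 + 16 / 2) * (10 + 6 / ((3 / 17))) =-1039192 / 25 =-41567.68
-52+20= -32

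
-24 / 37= -0.65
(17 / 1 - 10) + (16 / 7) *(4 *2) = 177 / 7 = 25.29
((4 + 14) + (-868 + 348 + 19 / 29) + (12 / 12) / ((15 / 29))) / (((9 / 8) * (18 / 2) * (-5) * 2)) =868976 / 176175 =4.93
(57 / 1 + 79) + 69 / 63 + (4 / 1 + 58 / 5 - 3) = 15718 / 105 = 149.70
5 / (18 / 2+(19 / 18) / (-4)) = 0.57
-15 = -15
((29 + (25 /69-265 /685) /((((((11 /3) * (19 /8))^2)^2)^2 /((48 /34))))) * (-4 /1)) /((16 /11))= -79.75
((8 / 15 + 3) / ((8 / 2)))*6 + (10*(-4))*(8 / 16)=-147 / 10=-14.70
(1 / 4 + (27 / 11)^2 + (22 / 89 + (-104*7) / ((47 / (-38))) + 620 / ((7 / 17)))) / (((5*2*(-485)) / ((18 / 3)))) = -2.60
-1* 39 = -39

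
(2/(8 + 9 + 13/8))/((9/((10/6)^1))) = 80/4023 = 0.02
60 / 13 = 4.62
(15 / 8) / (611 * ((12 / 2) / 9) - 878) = -45 / 11296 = -0.00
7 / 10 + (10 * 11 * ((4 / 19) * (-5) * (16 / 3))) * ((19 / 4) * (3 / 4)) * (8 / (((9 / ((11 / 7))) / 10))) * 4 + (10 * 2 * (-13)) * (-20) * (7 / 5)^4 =-324272387 / 3150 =-102943.61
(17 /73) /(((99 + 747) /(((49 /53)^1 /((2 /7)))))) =0.00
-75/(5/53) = -795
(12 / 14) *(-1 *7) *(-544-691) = 7410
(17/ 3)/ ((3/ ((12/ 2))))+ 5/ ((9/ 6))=14.67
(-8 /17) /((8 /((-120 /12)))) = 10 /17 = 0.59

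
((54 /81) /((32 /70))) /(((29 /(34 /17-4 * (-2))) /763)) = 133525 /348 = 383.69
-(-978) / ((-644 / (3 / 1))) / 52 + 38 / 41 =576125 / 686504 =0.84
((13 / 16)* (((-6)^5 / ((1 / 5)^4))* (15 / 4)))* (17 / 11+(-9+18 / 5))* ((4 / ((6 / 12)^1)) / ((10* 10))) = 50228100 / 11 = 4566190.91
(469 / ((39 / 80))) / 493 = 37520 / 19227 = 1.95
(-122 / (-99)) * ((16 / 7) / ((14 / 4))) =3904 / 4851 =0.80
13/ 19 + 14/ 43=825/ 817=1.01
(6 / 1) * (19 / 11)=114 / 11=10.36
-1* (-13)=13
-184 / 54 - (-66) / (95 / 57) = 4886 / 135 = 36.19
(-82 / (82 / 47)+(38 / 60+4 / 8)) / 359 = -688 / 5385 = -0.13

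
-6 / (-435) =2 / 145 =0.01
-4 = -4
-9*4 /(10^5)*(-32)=0.01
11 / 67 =0.16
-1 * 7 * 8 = -56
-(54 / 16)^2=-729 / 64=-11.39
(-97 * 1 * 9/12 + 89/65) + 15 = -14659/260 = -56.38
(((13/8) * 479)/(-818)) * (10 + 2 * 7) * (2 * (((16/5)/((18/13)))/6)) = -323804/18405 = -17.59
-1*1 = -1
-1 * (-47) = 47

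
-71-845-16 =-932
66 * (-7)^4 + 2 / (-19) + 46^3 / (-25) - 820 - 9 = 73028141 / 475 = 153743.45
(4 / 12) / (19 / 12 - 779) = -4 / 9329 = -0.00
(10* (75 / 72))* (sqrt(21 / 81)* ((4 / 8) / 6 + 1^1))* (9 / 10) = 325* sqrt(21) / 288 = 5.17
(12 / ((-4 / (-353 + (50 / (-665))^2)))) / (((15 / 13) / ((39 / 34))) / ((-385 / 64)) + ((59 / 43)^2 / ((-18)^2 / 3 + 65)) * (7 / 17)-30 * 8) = -189366700554855681 / 42945753866006411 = -4.41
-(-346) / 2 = 173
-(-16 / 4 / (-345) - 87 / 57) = 9929 / 6555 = 1.51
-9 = -9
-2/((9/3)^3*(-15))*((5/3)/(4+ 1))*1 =2/1215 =0.00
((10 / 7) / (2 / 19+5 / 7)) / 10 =0.17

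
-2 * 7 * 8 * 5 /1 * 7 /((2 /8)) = -15680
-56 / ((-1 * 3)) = 56 / 3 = 18.67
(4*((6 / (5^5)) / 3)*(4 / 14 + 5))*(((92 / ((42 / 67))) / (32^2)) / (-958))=-0.00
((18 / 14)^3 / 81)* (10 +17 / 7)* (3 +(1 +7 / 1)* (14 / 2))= 46197 / 2401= 19.24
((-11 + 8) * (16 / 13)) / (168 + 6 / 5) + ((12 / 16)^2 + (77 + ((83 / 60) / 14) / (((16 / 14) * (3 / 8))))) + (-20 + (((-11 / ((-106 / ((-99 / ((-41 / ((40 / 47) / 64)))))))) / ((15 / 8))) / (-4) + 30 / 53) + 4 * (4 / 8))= 57678757943 / 955946160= 60.34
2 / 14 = 1 / 7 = 0.14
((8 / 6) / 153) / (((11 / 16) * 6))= 0.00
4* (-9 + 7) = -8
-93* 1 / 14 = -93 / 14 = -6.64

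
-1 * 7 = -7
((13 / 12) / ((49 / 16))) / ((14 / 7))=0.18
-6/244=-3/122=-0.02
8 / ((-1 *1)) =-8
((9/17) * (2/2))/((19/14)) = 126/323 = 0.39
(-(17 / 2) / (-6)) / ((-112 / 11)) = -187 / 1344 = -0.14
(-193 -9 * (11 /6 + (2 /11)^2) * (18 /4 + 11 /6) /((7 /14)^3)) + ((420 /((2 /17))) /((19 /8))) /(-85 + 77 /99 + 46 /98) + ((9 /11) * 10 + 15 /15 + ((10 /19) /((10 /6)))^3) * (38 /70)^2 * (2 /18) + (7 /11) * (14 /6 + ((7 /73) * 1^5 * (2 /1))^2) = -30224286512057347 /28507776436755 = -1060.21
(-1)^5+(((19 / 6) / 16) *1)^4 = -84804335 / 84934656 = -1.00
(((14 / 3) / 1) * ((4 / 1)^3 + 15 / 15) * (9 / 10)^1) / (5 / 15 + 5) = 819 / 16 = 51.19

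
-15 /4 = -3.75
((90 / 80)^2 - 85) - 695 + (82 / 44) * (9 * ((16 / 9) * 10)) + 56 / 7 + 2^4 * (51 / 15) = -1471897 / 3520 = -418.15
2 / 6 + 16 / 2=25 / 3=8.33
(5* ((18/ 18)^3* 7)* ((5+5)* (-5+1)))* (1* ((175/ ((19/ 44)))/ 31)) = -18302.21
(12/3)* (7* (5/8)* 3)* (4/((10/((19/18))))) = 133/6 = 22.17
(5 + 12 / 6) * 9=63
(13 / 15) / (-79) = -13 / 1185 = -0.01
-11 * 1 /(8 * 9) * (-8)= 1.22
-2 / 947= -0.00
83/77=1.08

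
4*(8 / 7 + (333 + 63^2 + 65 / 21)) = 361724 / 21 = 17224.95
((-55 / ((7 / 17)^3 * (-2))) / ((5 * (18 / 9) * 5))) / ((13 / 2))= 54043 / 44590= 1.21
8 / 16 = 1 / 2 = 0.50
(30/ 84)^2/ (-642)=-25/ 125832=-0.00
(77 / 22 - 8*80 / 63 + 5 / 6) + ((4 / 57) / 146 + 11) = 452204 / 87381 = 5.18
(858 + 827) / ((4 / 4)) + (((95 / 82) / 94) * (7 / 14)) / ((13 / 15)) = 1685.01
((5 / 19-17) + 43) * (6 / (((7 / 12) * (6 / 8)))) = 47904 / 133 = 360.18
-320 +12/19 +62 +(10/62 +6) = -147961/589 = -251.21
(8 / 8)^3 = 1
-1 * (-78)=78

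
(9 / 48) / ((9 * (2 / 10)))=5 / 48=0.10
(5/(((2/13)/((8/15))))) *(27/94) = 234/47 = 4.98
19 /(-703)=-1 /37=-0.03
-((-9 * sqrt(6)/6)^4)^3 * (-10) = 1937102445/32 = 60534451.41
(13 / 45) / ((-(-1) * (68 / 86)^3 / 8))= 1033591 / 221085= 4.68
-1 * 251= -251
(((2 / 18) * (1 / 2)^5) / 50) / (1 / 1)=1 / 14400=0.00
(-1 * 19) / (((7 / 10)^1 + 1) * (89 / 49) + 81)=-9310 / 41203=-0.23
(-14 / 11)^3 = -2744 / 1331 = -2.06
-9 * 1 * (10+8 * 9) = -738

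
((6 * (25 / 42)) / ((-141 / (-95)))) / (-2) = -2375 / 1974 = -1.20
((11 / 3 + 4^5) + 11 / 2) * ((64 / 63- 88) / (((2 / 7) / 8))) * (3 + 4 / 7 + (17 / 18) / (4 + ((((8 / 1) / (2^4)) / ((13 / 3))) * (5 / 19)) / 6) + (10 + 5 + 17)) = -606470462099920 / 6730857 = -90103008.00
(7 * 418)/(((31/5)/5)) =2359.68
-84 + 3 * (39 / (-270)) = -84.43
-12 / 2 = -6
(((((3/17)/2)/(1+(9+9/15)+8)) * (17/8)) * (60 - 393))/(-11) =0.31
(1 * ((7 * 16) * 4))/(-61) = -448/61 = -7.34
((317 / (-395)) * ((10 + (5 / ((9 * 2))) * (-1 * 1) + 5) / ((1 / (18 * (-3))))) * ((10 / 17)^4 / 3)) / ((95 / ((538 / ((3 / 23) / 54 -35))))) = -4.12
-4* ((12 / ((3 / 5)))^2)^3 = -256000000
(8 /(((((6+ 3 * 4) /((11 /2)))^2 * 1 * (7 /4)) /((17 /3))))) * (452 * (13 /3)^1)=24173864 /5103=4737.19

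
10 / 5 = 2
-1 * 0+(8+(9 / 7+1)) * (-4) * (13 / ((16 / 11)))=-2574 / 7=-367.71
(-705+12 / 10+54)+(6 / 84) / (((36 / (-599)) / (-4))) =-406379 / 630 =-645.05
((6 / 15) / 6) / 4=1 / 60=0.02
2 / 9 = 0.22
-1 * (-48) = 48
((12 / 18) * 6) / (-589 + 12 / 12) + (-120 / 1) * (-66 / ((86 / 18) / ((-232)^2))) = 563976483797 / 6321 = 89222667.90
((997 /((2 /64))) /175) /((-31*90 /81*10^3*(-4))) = 8973 /6781250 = 0.00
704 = 704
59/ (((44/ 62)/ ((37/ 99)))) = 67673/ 2178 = 31.07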